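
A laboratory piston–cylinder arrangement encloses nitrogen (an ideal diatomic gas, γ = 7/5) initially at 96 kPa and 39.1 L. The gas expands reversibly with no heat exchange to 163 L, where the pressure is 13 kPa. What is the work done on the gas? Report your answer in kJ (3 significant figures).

W ≈ -4.09 kJ

Adiabatic: W = (P₁V₁ − P₂V₂)/(γ − 1) with γ = 7/5.
P₁V₁ = 3754 J, P₂V₂ = 2119 J.
W = (3754 − 2119) / 0.4 = 4087 J.
Work on gas = −W_by = -4087 J.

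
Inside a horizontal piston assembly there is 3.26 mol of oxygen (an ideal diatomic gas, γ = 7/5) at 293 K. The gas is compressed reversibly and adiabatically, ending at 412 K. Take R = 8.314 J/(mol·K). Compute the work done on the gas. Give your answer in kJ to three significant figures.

Adiabatic ⇒ Q = 0, so W_by = −ΔU = nCᵥ(T₁ − T₂).
Cᵥ = 5R/2 = 20.79 J/(mol·K).
W = (3.26)(20.79)(293 − 412) = -8063 J.
Work on gas = −W_by = 8063 J.

W ≈ 8.06 kJ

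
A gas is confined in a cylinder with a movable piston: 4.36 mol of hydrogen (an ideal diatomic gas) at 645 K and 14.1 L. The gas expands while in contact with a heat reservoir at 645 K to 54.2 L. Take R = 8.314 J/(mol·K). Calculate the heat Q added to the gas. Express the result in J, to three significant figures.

Q ≈ 31500 J

Isothermal ⇒ ΔU = 0, so Q = W = nRT ln(V₂/V₁).
Q = (4.36)(8.314)(645) ln(54.2/14.1) = 23381 × 1.347 = 31482 J.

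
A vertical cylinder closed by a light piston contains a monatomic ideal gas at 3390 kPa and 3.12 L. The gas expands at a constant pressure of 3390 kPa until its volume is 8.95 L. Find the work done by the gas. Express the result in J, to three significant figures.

W ≈ 19800 J

Isobaric: W = P ΔV.
W = (3390 kPa)(8.95 − 3.12 L) = (3390)(5.83) = 19764 J.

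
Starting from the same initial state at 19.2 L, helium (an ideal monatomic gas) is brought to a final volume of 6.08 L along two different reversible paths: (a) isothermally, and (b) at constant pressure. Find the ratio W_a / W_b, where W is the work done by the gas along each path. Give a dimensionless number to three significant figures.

Path (a) isothermal: W = P₁V₁ ln(V₂/V₁) → W_a/(P₁V₁) = -1.15.
Path (b) isobaric: W = P₁(V₂ − V₁) → W_b/(P₁V₁) = -0.6833.
W_a / W_b = -1.15 / -0.6833 = 1.683.

W_a / W_b ≈ 1.68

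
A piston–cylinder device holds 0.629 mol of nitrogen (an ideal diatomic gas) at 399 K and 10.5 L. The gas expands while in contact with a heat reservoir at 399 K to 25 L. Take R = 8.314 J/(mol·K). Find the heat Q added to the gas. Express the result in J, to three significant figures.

Isothermal ⇒ ΔU = 0, so Q = W = nRT ln(V₂/V₁).
Q = (0.629)(8.314)(399) ln(25/10.5) = 2087 × 0.8675 = 1810 J.

Q ≈ 1810 J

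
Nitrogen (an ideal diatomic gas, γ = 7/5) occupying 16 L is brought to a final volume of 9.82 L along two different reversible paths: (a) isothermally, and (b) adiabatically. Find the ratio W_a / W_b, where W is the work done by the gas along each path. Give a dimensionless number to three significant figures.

Path (a) isothermal: W = P₁V₁ ln(V₂/V₁) → W_a/(P₁V₁) = -0.4882.
Path (b) adiabatic: W = P₁V₁(1 − (V₁/V₂)^(γ−1))/(γ−1) → W_b/(P₁V₁) = -0.5391.
W_a / W_b = -0.4882 / -0.5391 = 0.9055.

W_a / W_b ≈ 0.906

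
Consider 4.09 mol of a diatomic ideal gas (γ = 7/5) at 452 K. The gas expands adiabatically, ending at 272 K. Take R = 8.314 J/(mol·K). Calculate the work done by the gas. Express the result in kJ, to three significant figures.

W ≈ 15.3 kJ

Adiabatic ⇒ Q = 0, so W_by = −ΔU = nCᵥ(T₁ − T₂).
Cᵥ = 5R/2 = 20.79 J/(mol·K).
W = (4.09)(20.79)(452 − 272) = 15302 J.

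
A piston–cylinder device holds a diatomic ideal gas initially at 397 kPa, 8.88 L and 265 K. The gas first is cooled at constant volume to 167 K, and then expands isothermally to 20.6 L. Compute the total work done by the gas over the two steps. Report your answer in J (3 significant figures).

Step 1 (isochoric): W = 0 (constant volume).
After step 1: P = 250.2 kPa (V unchanged).
Step 2 (isothermal): W = P₁V₁ ln(V₂/V₁) = (2222) ln(20.6/8.88) = 1869 J.
W_total = 0 + 1869 = 1869 J.

W_total ≈ 1870 J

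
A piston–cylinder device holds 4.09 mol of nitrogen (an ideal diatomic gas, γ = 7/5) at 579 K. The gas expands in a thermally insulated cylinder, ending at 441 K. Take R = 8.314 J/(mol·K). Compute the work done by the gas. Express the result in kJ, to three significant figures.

Adiabatic ⇒ Q = 0, so W_by = −ΔU = nCᵥ(T₁ − T₂).
Cᵥ = 5R/2 = 20.79 J/(mol·K).
W = (4.09)(20.79)(579 − 441) = 11731 J.

W ≈ 11.7 kJ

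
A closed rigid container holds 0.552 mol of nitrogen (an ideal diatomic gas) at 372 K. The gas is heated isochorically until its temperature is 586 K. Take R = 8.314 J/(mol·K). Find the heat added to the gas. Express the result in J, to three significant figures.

Q ≈ 2460 J

Constant volume ⇒ W = 0, so Q = ΔU = nCᵥΔT with Cᵥ = 5R/2 = 20.79 J/(mol·K).
ΔU = (0.552)(20.79)(586 − 372) = 2455 J.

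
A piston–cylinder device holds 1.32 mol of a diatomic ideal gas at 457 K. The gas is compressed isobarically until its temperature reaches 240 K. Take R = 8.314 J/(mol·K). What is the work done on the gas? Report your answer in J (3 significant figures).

W ≈ 2380 J

Isobaric: W = P ΔV = nR ΔT.
W = (1.32)(8.314)(240 − 457) = -2381 J.
Work on gas = −W_by = 2381 J.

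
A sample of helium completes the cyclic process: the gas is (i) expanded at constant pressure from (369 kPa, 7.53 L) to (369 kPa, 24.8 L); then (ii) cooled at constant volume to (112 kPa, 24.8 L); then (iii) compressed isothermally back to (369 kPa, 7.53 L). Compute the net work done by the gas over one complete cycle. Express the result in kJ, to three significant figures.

Leg (i): W = PΔV = (369)(24.8 − 7.53) = 6373 J.
Leg (ii): W = 0.
Leg (iii): W = PᵢVᵢ ln(V_f/Vᵢ) = (2778) ln(7.53/24.8) = -3311 J.
W_net = 6373 − 3311 = 3062 J.

W_net ≈ 3.06 kJ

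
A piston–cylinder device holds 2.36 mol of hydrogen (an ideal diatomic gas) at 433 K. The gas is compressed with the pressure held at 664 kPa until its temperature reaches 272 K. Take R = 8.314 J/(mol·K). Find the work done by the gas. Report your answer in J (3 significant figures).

W ≈ -3160 J

Isobaric: W = P ΔV = nR ΔT.
W = (2.36)(8.314)(272 − 433) = -3159 J.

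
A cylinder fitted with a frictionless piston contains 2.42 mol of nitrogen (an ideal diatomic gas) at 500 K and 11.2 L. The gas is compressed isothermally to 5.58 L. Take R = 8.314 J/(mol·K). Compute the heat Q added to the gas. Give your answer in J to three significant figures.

Isothermal ⇒ ΔU = 0, so Q = W = nRT ln(V₂/V₁).
Q = (2.42)(8.314)(500) ln(5.58/11.2) = 10060 × -0.6967 = -7009 J.

Q ≈ -7010 J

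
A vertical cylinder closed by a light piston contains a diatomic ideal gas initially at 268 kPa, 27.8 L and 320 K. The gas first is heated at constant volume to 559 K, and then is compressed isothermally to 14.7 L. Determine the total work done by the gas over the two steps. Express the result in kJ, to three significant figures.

Step 1 (isochoric): W = 0 (constant volume).
After step 1: P = 468.2 kPa (V unchanged).
Step 2 (isothermal): W = P₁V₁ ln(V₂/V₁) = (13015) ln(14.7/27.8) = -8293 J.
W_total = 0 − 8293 = -8293 J.

W_total ≈ -8.29 kJ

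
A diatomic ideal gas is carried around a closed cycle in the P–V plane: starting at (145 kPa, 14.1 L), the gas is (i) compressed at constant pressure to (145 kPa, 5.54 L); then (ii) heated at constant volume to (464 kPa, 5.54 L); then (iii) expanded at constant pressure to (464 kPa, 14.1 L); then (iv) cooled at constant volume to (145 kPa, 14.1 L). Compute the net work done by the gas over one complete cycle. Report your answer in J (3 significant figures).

Constant-volume legs do no work.
W(i) = (145)(5.54 − 14.1) = -1241 J; W(iii) = (464)(14.1 − 5.54) = 3972 J.
W_net = -1241 + 3972 = 2731 J (the clockwise enclosed area).

W_net ≈ 2730 J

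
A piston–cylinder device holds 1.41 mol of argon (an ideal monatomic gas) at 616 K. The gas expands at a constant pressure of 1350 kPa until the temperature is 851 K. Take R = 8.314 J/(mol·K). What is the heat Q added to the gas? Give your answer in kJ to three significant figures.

Isobaric: W = nRΔT = (1.41)(8.314)(235) = 2755 J.
ΔU = nCᵥΔT with Cᵥ = 3R/2: ΔU = (1.41)(12.47)(235) = 4132 J.
Q = ΔU + W = 4132 + 2755 = 6887 J.

Q ≈ 6.89 kJ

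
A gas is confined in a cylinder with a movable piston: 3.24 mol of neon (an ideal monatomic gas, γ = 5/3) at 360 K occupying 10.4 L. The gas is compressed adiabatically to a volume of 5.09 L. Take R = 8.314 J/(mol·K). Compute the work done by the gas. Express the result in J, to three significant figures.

Adiabatic: TV^(γ−1) = const with γ = 5/3.
T₂ = T₁ (V₁/V₂)^(γ−1) = 360 × (10.4/5.09)^0.667 = 360 × 1.61 = 579.7 K.
W_by = nCᵥ(T₁ − T₂) = (3.24)(12.47)(360 − 579.7) = -8876 J.

W ≈ -8880 J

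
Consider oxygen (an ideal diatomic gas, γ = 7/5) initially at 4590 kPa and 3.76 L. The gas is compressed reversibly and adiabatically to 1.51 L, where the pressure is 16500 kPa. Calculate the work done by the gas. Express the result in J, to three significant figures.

Adiabatic: W = (P₁V₁ − P₂V₂)/(γ − 1) with γ = 7/5.
P₁V₁ = 17258 J, P₂V₂ = 24915 J.
W = (17258 − 24915) / 0.4 = -19142 J.

W ≈ -19100 J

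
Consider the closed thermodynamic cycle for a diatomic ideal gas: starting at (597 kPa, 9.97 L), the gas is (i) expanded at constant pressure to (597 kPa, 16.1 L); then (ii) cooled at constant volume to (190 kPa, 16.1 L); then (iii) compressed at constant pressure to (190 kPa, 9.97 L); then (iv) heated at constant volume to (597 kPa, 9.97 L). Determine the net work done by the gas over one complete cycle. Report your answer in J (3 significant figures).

W_net ≈ 2490 J

Constant-volume legs do no work.
W(i) = (597)(16.1 − 9.97) = 3660 J; W(iii) = (190)(9.97 − 16.1) = -1165 J.
W_net = 3660 − 1165 = 2495 J (the clockwise enclosed area).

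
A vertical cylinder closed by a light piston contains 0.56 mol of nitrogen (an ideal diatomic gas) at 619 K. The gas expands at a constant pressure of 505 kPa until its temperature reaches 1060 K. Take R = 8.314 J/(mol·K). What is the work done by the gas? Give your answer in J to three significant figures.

W ≈ 2050 J

Isobaric: W = P ΔV = nR ΔT.
W = (0.56)(8.314)(1060 − 619) = 2053 J.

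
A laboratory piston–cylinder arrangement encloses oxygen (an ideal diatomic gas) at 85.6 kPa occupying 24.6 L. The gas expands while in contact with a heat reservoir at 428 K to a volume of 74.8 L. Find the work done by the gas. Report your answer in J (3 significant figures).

Isothermal: W = nRT ln(V₂/V₁) = P₁V₁ ln(V₂/V₁).
P₁V₁ = (85.6 kPa)(24.6 L) = 2106 J.
W = 2106 × ln(74.8/24.6) = 2106 × 1.112
W_by_gas = 2342 J.

W ≈ 2340 J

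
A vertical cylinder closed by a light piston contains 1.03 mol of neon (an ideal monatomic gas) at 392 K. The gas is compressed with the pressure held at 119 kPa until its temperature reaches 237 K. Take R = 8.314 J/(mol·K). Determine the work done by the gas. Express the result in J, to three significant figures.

W ≈ -1330 J

Isobaric: W = P ΔV = nR ΔT.
W = (1.03)(8.314)(237 − 392) = -1327 J.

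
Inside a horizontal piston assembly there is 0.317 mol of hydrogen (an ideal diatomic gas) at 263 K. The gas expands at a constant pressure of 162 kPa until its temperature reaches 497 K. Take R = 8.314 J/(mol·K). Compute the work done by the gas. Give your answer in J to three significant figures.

Isobaric: W = P ΔV = nR ΔT.
W = (0.317)(8.314)(497 − 263) = 616.7 J.

W ≈ 617 J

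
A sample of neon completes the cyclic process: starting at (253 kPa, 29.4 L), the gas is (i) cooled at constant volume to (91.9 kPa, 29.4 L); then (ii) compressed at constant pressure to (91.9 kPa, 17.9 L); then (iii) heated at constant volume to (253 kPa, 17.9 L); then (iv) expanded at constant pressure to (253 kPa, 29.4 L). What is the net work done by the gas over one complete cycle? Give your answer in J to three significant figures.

Constant-volume legs do no work.
W(ii) = (91.9)(17.9 − 29.4) = -1057 J; W(iv) = (253)(29.4 − 17.9) = 2910 J.
W_net = -1057 + 2910 = 1853 J (the clockwise enclosed area).

W_net ≈ 1850 J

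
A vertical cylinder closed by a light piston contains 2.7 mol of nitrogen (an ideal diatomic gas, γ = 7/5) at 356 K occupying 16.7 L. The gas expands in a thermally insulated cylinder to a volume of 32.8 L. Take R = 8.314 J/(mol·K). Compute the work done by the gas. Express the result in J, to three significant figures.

Adiabatic: TV^(γ−1) = const with γ = 7/5.
T₂ = T₁ (V₁/V₂)^(γ−1) = 356 × (16.7/32.8)^0.4 = 356 × 0.7634 = 271.8 K.
W_by = nCᵥ(T₁ − T₂) = (2.7)(20.79)(356 − 271.8) = 4727 J.

W ≈ 4730 J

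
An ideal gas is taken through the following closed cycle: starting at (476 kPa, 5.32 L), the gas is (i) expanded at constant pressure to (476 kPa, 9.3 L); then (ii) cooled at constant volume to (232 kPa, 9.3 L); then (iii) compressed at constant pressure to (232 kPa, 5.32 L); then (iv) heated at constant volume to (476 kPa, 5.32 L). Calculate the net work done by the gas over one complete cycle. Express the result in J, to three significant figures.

Constant-volume legs do no work.
W(i) = (476)(9.3 − 5.32) = 1894 J; W(iii) = (232)(5.32 − 9.3) = -923.4 J.
W_net = 1894 − 923.4 = 971.1 J (the clockwise enclosed area).

W_net ≈ 971 J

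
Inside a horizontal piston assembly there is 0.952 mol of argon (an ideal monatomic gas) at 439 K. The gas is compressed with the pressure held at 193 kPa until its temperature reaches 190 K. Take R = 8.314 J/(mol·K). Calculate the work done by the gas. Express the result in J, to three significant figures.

W ≈ -1970 J

Isobaric: W = P ΔV = nR ΔT.
W = (0.952)(8.314)(190 − 439) = -1971 J.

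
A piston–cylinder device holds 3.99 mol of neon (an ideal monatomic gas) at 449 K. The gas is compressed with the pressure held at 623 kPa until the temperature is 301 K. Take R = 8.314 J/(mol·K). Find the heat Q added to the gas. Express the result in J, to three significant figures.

Isobaric: W = nRΔT = (3.99)(8.314)(-148) = -4910 J.
ΔU = nCᵥΔT with Cᵥ = 3R/2: ΔU = (3.99)(12.47)(-148) = -7364 J.
Q = ΔU + W = -7364 − 4910 = -12274 J.

Q ≈ -12300 J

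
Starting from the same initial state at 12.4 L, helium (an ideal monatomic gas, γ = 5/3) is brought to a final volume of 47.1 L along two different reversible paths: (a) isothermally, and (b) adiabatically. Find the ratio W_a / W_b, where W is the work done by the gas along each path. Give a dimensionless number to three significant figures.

Path (a) isothermal: W = P₁V₁ ln(V₂/V₁) → W_a/(P₁V₁) = 1.335.
Path (b) adiabatic: W = P₁V₁(1 − (V₁/V₂)^(γ−1))/(γ−1) → W_b/(P₁V₁) = 0.8838.
W_a / W_b = 1.335 / 0.8838 = 1.51.

W_a / W_b ≈ 1.51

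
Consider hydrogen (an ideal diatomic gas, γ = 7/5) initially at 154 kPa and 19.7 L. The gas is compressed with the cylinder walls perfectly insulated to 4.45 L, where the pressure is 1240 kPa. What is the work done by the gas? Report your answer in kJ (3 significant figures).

W ≈ -6.21 kJ

Adiabatic: W = (P₁V₁ − P₂V₂)/(γ − 1) with γ = 7/5.
P₁V₁ = 3034 J, P₂V₂ = 5518 J.
W = (3034 − 5518) / 0.4 = -6211 J.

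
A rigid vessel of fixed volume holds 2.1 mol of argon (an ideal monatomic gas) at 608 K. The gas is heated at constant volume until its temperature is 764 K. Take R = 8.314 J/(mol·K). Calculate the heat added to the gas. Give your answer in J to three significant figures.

Q ≈ 4090 J

Constant volume ⇒ W = 0, so Q = ΔU = nCᵥΔT with Cᵥ = 3R/2 = 12.47 J/(mol·K).
ΔU = (2.1)(12.47)(764 − 608) = 4085 J.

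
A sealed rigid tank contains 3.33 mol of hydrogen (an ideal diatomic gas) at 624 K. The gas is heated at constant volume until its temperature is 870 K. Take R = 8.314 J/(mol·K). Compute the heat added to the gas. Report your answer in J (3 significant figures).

Q ≈ 17000 J

Constant volume ⇒ W = 0, so Q = ΔU = nCᵥΔT with Cᵥ = 5R/2 = 20.79 J/(mol·K).
ΔU = (3.33)(20.79)(870 − 624) = 17027 J.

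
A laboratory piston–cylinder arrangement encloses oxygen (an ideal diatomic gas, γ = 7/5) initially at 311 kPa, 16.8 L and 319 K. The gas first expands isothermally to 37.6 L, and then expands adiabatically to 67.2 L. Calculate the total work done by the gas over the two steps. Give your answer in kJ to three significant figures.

Step 1 (isothermal): W = P₁V₁ ln(V₂/V₁) = (5225) ln(37.6/16.8) = 4209 J.
After step 1: P = 139 kPa, V = 37.6 L, T = 319 K.
Step 2 (adiabatic): W = (P₁V₁ − P₂V₂)/(γ−1) = (5225 − 4142)/0.4 = 2707 J.
W_total = 4209 + 2707 = 6917 J.

W_total ≈ 6.92 kJ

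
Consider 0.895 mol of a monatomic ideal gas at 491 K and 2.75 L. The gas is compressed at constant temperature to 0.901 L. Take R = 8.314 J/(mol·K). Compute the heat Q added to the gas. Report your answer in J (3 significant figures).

Q ≈ -4080 J

Isothermal ⇒ ΔU = 0, so Q = W = nRT ln(V₂/V₁).
Q = (0.895)(8.314)(491) ln(0.901/2.75) = 3654 × -1.116 = -4077 J.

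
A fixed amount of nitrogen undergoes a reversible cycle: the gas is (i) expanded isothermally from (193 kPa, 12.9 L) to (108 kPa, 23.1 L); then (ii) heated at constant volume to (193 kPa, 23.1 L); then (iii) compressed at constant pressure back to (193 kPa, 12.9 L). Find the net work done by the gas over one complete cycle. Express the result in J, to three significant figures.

W_net ≈ -518 J

Leg (i): W = PᵢVᵢ ln(V_f/Vᵢ) = (2490) ln(23.1/12.9) = 1451 J.
Leg (ii): W = 0.
Leg (iii): W = PΔV = (193)(12.9 − 23.1) = -1969 J.
W_net = 1451 − 1969 = -518.1 J.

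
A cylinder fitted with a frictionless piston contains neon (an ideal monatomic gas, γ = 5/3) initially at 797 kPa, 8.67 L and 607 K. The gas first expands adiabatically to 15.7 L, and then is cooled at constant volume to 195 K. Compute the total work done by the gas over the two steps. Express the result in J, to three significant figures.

Step 1 (adiabatic): W = (P₁V₁ − P₂V₂)/(γ−1) = (6910 − 4651)/0.667 = 3388 J.
Step 2 (isochoric): W = 0 (constant volume).
W_total = 3388 + 0 = 3388 J.

W_total ≈ 3390 J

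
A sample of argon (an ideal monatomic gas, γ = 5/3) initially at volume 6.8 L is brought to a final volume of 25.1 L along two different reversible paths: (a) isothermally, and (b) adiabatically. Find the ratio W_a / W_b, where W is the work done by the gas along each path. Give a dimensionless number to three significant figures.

W_a / W_b ≈ 1.50

Path (a) isothermal: W = P₁V₁ ln(V₂/V₁) → W_a/(P₁V₁) = 1.306.
Path (b) adiabatic: W = P₁V₁(1 − (V₁/V₂)^(γ−1))/(γ−1) → W_b/(P₁V₁) = 0.872.
W_a / W_b = 1.306 / 0.872 = 1.498.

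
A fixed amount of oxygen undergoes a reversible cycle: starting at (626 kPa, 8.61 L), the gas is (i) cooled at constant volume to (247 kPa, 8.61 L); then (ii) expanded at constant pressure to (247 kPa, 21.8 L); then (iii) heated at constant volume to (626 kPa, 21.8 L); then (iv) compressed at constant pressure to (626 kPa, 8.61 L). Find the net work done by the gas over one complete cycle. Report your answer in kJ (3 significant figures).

W_net ≈ -5.00 kJ

Constant-volume legs do no work.
W(ii) = (247)(21.8 − 8.61) = 3258 J; W(iv) = (626)(8.61 − 21.8) = -8257 J.
W_net = 3258 − 8257 = -4999 J (the counter-clockwise enclosed area).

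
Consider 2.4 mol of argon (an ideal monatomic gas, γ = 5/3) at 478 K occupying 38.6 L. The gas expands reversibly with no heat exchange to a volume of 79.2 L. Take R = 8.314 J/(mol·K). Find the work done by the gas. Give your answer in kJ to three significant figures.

W ≈ 5.45 kJ

Adiabatic: TV^(γ−1) = const with γ = 5/3.
T₂ = T₁ (V₁/V₂)^(γ−1) = 478 × (38.6/79.2)^0.667 = 478 × 0.6193 = 296 K.
W_by = nCᵥ(T₁ − T₂) = (2.4)(12.47)(478 − 296) = 5446 J.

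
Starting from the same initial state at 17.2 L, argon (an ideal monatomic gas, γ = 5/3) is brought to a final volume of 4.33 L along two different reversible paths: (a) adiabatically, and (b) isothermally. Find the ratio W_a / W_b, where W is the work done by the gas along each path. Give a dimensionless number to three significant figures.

W_a / W_b ≈ 1.64

Path (a) adiabatic: W = P₁V₁(1 − (V₁/V₂)^(γ−1))/(γ−1) → W_a/(P₁V₁) = -2.262.
Path (b) isothermal: W = P₁V₁ ln(V₂/V₁) → W_b/(P₁V₁) = -1.379.
W_a / W_b = -2.262 / -1.379 = 1.64.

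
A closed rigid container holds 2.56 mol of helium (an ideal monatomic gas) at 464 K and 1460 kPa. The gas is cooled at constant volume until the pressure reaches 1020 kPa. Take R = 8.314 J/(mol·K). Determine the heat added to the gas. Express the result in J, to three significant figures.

Constant volume ⇒ W = 0, so Q = ΔU = nCᵥΔT with Cᵥ = 3R/2 = 12.47 J/(mol·K).
At constant V, T₂/T₁ = P₂/P₁ ⇒ ΔT = T₁(P₂/P₁ − 1) = 464·(1020/1460 − 1) = -139.8 K.
ΔU = (2.56)(12.47)(-139.8) = -4464 J.

Q ≈ -4460 J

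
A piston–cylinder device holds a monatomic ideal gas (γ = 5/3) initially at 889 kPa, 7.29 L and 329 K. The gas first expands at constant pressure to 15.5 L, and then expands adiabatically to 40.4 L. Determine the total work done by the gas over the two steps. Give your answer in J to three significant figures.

Step 1 (isobaric): W = PΔV = (889 kPa)(15.5 − 7.29 L) = 7299 J.
After step 1: P = 889 kPa, V = 15.5 L, T = 699.5 K.
Step 2 (adiabatic): W = (P₁V₁ − P₂V₂)/(γ−1) = (13780 − 7276)/0.667 = 9756 J.
W_total = 7299 + 9756 = 17055 J.

W_total ≈ 17100 J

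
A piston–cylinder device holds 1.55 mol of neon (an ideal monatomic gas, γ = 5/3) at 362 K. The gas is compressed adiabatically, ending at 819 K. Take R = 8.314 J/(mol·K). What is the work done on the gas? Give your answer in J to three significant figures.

Adiabatic ⇒ Q = 0, so W_by = −ΔU = nCᵥ(T₁ − T₂).
Cᵥ = 3R/2 = 12.47 J/(mol·K).
W = (1.55)(12.47)(362 − 819) = -8834 J.
Work on gas = −W_by = 8834 J.

W ≈ 8830 J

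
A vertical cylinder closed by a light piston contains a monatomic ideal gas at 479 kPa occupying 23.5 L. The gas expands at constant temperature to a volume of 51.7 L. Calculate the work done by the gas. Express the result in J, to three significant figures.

Isothermal: W = nRT ln(V₂/V₁) = P₁V₁ ln(V₂/V₁).
P₁V₁ = (479 kPa)(23.5 L) = 11256 J.
W = 11256 × ln(51.7/23.5) = 11256 × 0.7885
W_by_gas = 8875 J.

W ≈ 8880 J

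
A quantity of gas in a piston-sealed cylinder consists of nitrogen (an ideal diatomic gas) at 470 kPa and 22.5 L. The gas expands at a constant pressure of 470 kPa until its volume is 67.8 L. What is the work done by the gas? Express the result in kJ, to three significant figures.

W ≈ 21.3 kJ

Isobaric: W = P ΔV.
W = (470 kPa)(67.8 − 22.5 L) = (470)(45.3) = 21291 J.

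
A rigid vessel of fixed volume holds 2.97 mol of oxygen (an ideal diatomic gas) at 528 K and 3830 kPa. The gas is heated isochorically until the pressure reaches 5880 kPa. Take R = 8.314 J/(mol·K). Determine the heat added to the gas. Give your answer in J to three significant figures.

Q ≈ 17400 J

Constant volume ⇒ W = 0, so Q = ΔU = nCᵥΔT with Cᵥ = 5R/2 = 20.79 J/(mol·K).
At constant V, T₂/T₁ = P₂/P₁ ⇒ ΔT = T₁(P₂/P₁ − 1) = 528·(5880/3830 − 1) = 282.6 K.
ΔU = (2.97)(20.79)(282.6) = 17446 J.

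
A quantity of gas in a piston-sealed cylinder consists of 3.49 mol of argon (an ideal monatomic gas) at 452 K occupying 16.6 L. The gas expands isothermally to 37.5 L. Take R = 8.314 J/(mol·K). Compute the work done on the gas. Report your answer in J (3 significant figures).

Isothermal: W = nRT ln(V₂/V₁).
W = (3.49)(8.314)(452) × ln(37.5/16.6)
  = 13115 × 0.8149
W_by_gas = 10688 J; work on gas = −W_by = -10688 J.

W ≈ -10700 J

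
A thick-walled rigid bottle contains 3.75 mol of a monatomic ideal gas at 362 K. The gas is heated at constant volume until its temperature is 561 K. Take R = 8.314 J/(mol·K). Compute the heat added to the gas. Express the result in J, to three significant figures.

Constant volume ⇒ W = 0, so Q = ΔU = nCᵥΔT with Cᵥ = 3R/2 = 12.47 J/(mol·K).
ΔU = (3.75)(12.47)(561 − 362) = 9306 J.

Q ≈ 9310 J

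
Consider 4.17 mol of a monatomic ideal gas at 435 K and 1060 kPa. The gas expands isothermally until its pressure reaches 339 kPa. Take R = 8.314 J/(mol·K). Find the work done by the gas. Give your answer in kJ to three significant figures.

W ≈ 17.2 kJ

Isothermal process: W = nRT ln(V₂/V₁) = nRT ln(P₁/P₂).
W = (4.17)(8.314)(435) × ln(1060/339)
  = 15081 × ln(3.127) = 15081 × 1.14
W_by_gas = 17193 J.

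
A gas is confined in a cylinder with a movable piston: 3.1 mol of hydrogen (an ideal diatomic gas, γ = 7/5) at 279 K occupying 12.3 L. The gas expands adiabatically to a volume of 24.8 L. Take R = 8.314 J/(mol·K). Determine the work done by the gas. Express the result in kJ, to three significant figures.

W ≈ 4.40 kJ

Adiabatic: TV^(γ−1) = const with γ = 7/5.
T₂ = T₁ (V₁/V₂)^(γ−1) = 279 × (12.3/24.8)^0.4 = 279 × 0.7554 = 210.8 K.
W_by = nCᵥ(T₁ − T₂) = (3.1)(20.79)(279 − 210.8) = 4397 J.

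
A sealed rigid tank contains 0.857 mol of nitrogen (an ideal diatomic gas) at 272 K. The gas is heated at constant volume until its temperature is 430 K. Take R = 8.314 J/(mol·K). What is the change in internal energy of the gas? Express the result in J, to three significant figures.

ΔU ≈ 2810 J

Constant volume ⇒ W = 0, so Q = ΔU = nCᵥΔT with Cᵥ = 5R/2 = 20.79 J/(mol·K).
ΔU = (0.857)(20.79)(430 − 272) = 2814 J.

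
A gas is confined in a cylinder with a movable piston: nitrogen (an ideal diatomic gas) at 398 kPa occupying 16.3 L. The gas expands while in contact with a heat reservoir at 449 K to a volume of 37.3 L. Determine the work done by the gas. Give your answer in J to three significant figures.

Isothermal: W = nRT ln(V₂/V₁) = P₁V₁ ln(V₂/V₁).
P₁V₁ = (398 kPa)(16.3 L) = 6487 J.
W = 6487 × ln(37.3/16.3) = 6487 × 0.8278
W_by_gas = 5370 J.

W ≈ 5370 J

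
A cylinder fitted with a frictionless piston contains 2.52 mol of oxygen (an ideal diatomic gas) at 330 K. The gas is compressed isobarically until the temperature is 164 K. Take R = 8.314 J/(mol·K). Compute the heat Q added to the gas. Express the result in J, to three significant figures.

Isobaric: W = nRΔT = (2.52)(8.314)(-166) = -3478 J.
ΔU = nCᵥΔT with Cᵥ = 5R/2: ΔU = (2.52)(20.79)(-166) = -8695 J.
Q = ΔU + W = -8695 − 3478 = -12173 J.

Q ≈ -12200 J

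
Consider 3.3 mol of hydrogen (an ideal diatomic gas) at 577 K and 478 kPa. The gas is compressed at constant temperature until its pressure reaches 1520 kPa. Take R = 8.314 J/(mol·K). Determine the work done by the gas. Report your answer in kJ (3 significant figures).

Isothermal process: W = nRT ln(V₂/V₁) = nRT ln(P₁/P₂).
W = (3.3)(8.314)(577) × ln(478/1520)
  = 15831 × ln(0.3145) = 15831 × -1.157
W_by_gas = -18314 J.

W ≈ -18.3 kJ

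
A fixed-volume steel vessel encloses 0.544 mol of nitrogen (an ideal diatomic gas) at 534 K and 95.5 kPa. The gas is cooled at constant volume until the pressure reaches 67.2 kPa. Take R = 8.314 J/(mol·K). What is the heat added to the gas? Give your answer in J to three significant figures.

Constant volume ⇒ W = 0, so Q = ΔU = nCᵥΔT with Cᵥ = 5R/2 = 20.79 J/(mol·K).
At constant V, T₂/T₁ = P₂/P₁ ⇒ ΔT = T₁(P₂/P₁ − 1) = 534·(67.2/95.5 − 1) = -158.2 K.
ΔU = (0.544)(20.79)(-158.2) = -1789 J.

Q ≈ -1790 J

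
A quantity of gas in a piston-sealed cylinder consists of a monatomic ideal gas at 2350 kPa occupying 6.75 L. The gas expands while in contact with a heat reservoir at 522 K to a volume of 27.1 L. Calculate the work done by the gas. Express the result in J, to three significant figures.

W ≈ 22000 J

Isothermal: W = nRT ln(V₂/V₁) = P₁V₁ ln(V₂/V₁).
P₁V₁ = (2350 kPa)(6.75 L) = 15862 J.
W = 15862 × ln(27.1/6.75) = 15862 × 1.39
W_by_gas = 22049 J.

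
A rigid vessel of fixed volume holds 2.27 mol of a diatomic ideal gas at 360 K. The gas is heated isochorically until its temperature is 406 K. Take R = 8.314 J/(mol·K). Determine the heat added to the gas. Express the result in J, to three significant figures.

Q ≈ 2170 J

Constant volume ⇒ W = 0, so Q = ΔU = nCᵥΔT with Cᵥ = 5R/2 = 20.79 J/(mol·K).
ΔU = (2.27)(20.79)(406 − 360) = 2170 J.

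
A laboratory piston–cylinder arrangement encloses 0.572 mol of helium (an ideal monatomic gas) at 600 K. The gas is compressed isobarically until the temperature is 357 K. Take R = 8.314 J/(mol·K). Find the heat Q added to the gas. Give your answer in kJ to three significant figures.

Isobaric: W = nRΔT = (0.572)(8.314)(-243) = -1156 J.
ΔU = nCᵥΔT with Cᵥ = 3R/2: ΔU = (0.572)(12.47)(-243) = -1733 J.
Q = ΔU + W = -1733 − 1156 = -2889 J.

Q ≈ -2.89 kJ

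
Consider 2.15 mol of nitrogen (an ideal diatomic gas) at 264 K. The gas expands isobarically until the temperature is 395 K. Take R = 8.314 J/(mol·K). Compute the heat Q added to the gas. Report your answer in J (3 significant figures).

Q ≈ 8200 J

Isobaric: W = nRΔT = (2.15)(8.314)(131) = 2342 J.
ΔU = nCᵥΔT with Cᵥ = 5R/2: ΔU = (2.15)(20.79)(131) = 5854 J.
Q = ΔU + W = 5854 + 2342 = 8196 J.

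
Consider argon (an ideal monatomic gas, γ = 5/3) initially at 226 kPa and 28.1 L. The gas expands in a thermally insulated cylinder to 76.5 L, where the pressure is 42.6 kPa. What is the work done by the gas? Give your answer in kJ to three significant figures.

W ≈ 4.64 kJ

Adiabatic: W = (P₁V₁ − P₂V₂)/(γ − 1) with γ = 5/3.
P₁V₁ = 6351 J, P₂V₂ = 3259 J.
W = (6351 − 3259) / 0.6667 = 4638 J.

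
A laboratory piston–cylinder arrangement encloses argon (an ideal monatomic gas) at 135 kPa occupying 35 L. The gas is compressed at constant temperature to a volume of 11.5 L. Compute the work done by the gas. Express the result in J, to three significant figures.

W ≈ -5260 J

Isothermal: W = nRT ln(V₂/V₁) = P₁V₁ ln(V₂/V₁).
P₁V₁ = (135 kPa)(35 L) = 4725 J.
W = 4725 × ln(11.5/35) = 4725 × -1.113
W_by_gas = -5259 J.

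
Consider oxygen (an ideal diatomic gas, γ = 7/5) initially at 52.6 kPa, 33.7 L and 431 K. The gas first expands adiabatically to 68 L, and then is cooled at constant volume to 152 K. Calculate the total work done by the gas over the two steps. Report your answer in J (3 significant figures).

Step 1 (adiabatic): W = (P₁V₁ − P₂V₂)/(γ−1) = (1773 − 1339)/0.4 = 1085 J.
Step 2 (isochoric): W = 0 (constant volume).
W_total = 1085 + 0 = 1085 J.

W_total ≈ 1080 J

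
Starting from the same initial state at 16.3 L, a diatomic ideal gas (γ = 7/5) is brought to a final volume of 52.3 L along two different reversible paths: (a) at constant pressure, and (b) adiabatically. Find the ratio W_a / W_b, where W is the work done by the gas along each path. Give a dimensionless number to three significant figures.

W_a / W_b ≈ 2.37

Path (a) isobaric: W = P₁(V₂ − V₁) → W_a/(P₁V₁) = 2.209.
Path (b) adiabatic: W = P₁V₁(1 − (V₁/V₂)^(γ−1))/(γ−1) → W_b/(P₁V₁) = 0.9318.
W_a / W_b = 2.209 / 0.9318 = 2.37.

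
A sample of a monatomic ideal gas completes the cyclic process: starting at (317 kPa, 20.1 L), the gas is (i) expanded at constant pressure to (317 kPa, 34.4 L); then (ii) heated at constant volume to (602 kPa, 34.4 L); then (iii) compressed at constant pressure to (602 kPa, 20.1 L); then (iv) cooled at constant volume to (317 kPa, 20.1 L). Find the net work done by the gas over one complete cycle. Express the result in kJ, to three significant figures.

Constant-volume legs do no work.
W(i) = (317)(34.4 − 20.1) = 4533 J; W(iii) = (602)(20.1 − 34.4) = -8609 J.
W_net = 4533 − 8609 = -4075 J (the counter-clockwise enclosed area).

W_net ≈ -4.08 kJ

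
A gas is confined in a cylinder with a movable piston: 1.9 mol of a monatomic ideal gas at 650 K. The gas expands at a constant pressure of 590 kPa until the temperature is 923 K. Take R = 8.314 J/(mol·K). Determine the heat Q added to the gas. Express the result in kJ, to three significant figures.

Isobaric: W = nRΔT = (1.9)(8.314)(273) = 4312 J.
ΔU = nCᵥΔT with Cᵥ = 3R/2: ΔU = (1.9)(12.47)(273) = 6469 J.
Q = ΔU + W = 6469 + 4312 = 10781 J.

Q ≈ 10.8 kJ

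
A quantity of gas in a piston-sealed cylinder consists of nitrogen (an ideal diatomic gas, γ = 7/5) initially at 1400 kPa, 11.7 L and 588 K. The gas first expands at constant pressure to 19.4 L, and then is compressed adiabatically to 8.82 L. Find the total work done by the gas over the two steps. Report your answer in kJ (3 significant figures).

Step 1 (isobaric): W = PΔV = (1400 kPa)(19.4 − 11.7 L) = 10780 J.
After step 1: P = 1400 kPa, V = 19.4 L, T = 975 K.
Step 2 (adiabatic): W = (P₁V₁ − P₂V₂)/(γ−1) = (27160 − 37227)/0.4 = -25169 J.
W_total = 10780 − 25169 = -14389 J.

W_total ≈ -14.4 kJ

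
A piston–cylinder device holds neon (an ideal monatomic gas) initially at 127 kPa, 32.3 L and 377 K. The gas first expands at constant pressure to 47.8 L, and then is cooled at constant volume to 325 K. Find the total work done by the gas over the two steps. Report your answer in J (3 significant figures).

Step 1 (isobaric): W = PΔV = (127 kPa)(47.8 − 32.3 L) = 1968 J.
Step 2 (isochoric): W = 0 (constant volume).
W_total = 1968 + 0 = 1968 J.

W_total ≈ 1970 J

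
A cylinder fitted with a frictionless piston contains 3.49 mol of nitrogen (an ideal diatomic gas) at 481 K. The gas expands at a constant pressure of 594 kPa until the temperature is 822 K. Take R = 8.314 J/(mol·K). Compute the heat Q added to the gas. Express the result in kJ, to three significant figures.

Isobaric: W = nRΔT = (3.49)(8.314)(341) = 9894 J.
ΔU = nCᵥΔT with Cᵥ = 5R/2: ΔU = (3.49)(20.79)(341) = 24736 J.
Q = ΔU + W = 24736 + 9894 = 34630 J.

Q ≈ 34.6 kJ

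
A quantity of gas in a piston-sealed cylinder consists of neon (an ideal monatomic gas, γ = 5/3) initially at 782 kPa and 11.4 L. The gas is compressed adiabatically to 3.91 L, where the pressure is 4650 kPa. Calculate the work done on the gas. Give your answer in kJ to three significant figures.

Adiabatic: W = (P₁V₁ − P₂V₂)/(γ − 1) with γ = 5/3.
P₁V₁ = 8915 J, P₂V₂ = 18182 J.
W = (8915 − 18182) / 0.6667 = -13900 J.
Work on gas = −W_by = 13900 J.

W ≈ 13.9 kJ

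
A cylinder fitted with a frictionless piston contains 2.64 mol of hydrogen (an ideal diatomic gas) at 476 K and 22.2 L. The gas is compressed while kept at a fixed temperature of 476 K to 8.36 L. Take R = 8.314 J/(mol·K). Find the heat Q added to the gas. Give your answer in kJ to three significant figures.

Q ≈ -10.2 kJ

Isothermal ⇒ ΔU = 0, so Q = W = nRT ln(V₂/V₁).
Q = (2.64)(8.314)(476) ln(8.36/22.2) = 10448 × -0.9766 = -10204 J.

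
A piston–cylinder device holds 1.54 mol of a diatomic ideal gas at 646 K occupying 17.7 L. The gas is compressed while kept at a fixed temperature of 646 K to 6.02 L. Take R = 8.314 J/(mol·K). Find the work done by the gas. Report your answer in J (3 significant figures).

Isothermal: W = nRT ln(V₂/V₁).
W = (1.54)(8.314)(646) × ln(6.02/17.7)
  = 8271 × -1.078
W_by_gas = -8920 J.

W ≈ -8920 J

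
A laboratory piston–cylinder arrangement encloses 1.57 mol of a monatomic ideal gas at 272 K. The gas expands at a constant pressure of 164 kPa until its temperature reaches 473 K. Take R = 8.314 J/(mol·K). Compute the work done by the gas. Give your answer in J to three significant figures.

W ≈ 2620 J

Isobaric: W = P ΔV = nR ΔT.
W = (1.57)(8.314)(473 − 272) = 2624 J.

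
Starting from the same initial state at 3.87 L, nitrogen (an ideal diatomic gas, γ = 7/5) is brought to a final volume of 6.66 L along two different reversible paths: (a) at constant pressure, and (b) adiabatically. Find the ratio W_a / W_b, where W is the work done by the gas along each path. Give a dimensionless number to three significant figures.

W_a / W_b ≈ 1.48

Path (a) isobaric: W = P₁(V₂ − V₁) → W_a/(P₁V₁) = 0.7209.
Path (b) adiabatic: W = P₁V₁(1 − (V₁/V₂)^(γ−1))/(γ−1) → W_b/(P₁V₁) = 0.488.
W_a / W_b = 0.7209 / 0.488 = 1.477.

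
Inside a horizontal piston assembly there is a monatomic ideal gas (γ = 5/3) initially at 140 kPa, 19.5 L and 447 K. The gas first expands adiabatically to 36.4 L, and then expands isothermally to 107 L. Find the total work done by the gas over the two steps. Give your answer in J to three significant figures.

Step 1 (adiabatic): W = (P₁V₁ − P₂V₂)/(γ−1) = (2730 − 1801)/0.667 = 1394 J.
After step 1: P = 49.47 kPa, V = 36.4 L, T = 294.8 K.
Step 2 (isothermal): W = P₁V₁ ln(V₂/V₁) = (1801) ln(107/36.4) = 1942 J.
W_total = 1394 + 1942 = 3336 J.

W_total ≈ 3340 J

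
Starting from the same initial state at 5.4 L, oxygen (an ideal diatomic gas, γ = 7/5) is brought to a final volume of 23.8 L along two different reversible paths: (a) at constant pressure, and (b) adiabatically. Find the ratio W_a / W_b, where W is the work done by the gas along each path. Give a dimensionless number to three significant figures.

W_a / W_b ≈ 3.05

Path (a) isobaric: W = P₁(V₂ − V₁) → W_a/(P₁V₁) = 3.407.
Path (b) adiabatic: W = P₁V₁(1 − (V₁/V₂)^(γ−1))/(γ−1) → W_b/(P₁V₁) = 1.119.
W_a / W_b = 3.407 / 1.119 = 3.046.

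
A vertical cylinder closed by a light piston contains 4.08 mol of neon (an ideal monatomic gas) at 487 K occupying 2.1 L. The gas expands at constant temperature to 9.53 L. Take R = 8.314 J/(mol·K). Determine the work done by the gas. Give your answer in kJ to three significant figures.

W ≈ 25.0 kJ

Isothermal: W = nRT ln(V₂/V₁).
W = (4.08)(8.314)(487) × ln(9.53/2.1)
  = 16520 × 1.513
W_by_gas = 24986 J.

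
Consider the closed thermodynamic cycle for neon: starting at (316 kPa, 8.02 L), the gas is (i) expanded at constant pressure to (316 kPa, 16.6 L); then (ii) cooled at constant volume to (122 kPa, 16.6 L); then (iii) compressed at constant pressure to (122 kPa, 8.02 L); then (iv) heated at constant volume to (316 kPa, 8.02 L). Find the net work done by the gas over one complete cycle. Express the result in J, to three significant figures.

Constant-volume legs do no work.
W(i) = (316)(16.6 − 8.02) = 2711 J; W(iii) = (122)(8.02 − 16.6) = -1047 J.
W_net = 2711 − 1047 = 1665 J (the clockwise enclosed area).

W_net ≈ 1660 J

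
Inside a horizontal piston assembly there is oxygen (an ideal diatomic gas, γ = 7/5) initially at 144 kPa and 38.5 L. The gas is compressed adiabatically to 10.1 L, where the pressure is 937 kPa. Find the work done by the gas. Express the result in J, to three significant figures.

Adiabatic: W = (P₁V₁ − P₂V₂)/(γ − 1) with γ = 7/5.
P₁V₁ = 5544 J, P₂V₂ = 9464 J.
W = (5544 − 9464) / 0.4 = -9799 J.

W ≈ -9800 J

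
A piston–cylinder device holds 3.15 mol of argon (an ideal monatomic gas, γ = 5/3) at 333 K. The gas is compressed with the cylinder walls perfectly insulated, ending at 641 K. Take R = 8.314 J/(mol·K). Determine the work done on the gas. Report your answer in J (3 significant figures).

W ≈ 12100 J

Adiabatic ⇒ Q = 0, so W_by = −ΔU = nCᵥ(T₁ − T₂).
Cᵥ = 3R/2 = 12.47 J/(mol·K).
W = (3.15)(12.47)(333 − 641) = -12099 J.
Work on gas = −W_by = 12099 J.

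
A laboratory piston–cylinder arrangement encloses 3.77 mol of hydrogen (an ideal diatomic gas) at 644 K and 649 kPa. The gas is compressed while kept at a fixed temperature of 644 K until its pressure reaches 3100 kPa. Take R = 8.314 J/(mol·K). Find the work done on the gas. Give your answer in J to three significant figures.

Isothermal process: W = nRT ln(V₂/V₁) = nRT ln(P₁/P₂).
W = (3.77)(8.314)(644) × ln(649/3100)
  = 20185 × ln(0.2094) = 20185 × -1.564
W_by_gas = -31564 J; work on gas = −W_by = 31564 J.

W ≈ 31600 J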